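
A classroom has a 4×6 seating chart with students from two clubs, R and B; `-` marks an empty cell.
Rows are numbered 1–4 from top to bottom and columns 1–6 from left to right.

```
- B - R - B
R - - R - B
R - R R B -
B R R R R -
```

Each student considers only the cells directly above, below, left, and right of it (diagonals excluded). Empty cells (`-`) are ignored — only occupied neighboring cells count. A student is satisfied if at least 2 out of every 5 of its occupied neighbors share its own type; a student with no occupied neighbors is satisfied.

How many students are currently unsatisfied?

Row 1: (1,2)B 0/0 satisfied · (1,4)R 1/1 satisfied · (1,6)B 1/1 satisfied
Row 2: (2,1)R 1/1 satisfied · (2,4)R 2/2 satisfied · (2,6)B 1/1 satisfied
Row 3: (3,1)R 1/2 satisfied · (3,3)R 2/2 satisfied · (3,4)R 3/4 satisfied · (3,5)B 0/2 not
Row 4: (4,1)B 0/2 not · (4,2)R 1/2 satisfied · (4,3)R 3/3 satisfied · (4,4)R 3/3 satisfied · (4,5)R 1/2 satisfied
Unsatisfied: (3,5), (4,1) — 2 in total.

2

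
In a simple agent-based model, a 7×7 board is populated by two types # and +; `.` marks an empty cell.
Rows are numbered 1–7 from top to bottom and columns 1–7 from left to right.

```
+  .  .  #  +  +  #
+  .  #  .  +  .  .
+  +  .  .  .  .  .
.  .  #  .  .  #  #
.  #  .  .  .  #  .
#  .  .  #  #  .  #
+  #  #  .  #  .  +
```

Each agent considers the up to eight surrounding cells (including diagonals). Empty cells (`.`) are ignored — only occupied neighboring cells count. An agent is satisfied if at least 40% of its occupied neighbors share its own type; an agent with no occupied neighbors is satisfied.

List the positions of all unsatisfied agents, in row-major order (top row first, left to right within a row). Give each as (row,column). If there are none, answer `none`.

(1,4), (1,7), (7,1), (7,7)

(1,1)+ 1/1 ok
(1,4)# 1/3 unhappy
(1,5)+ 2/3 ok
(1,6)+ 2/3 ok
(1,7)# 0/1 unhappy
(2,1)+ 3/3 ok
(2,3)# 1/2 ok
(2,5)+ 2/3 ok
(3,1)+ 2/2 ok
(3,2)+ 2/4 ok
(4,3)# 1/2 ok
(4,6)# 2/2 ok
(4,7)# 2/2 ok
(5,2)# 2/2 ok
(5,6)# 4/4 ok
(6,1)# 2/3 ok
(6,4)# 3/3 ok
(6,5)# 3/3 ok
(6,7)# 1/2 ok
(7,1)+ 0/2 unhappy
(7,2)# 2/3 ok
(7,3)# 2/2 ok
(7,5)# 2/2 ok
(7,7)+ 0/1 unhappy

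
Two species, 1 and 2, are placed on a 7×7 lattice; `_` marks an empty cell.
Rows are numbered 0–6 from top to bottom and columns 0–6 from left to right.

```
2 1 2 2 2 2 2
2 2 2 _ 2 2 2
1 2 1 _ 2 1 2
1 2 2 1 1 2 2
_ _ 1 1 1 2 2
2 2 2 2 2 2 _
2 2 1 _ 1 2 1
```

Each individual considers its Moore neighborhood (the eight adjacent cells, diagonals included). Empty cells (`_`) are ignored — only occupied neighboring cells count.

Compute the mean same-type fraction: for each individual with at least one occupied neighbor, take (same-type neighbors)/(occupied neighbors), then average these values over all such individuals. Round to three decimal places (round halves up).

0.575

(0,0)2 2/3
(0,1)1 0/5
(0,2)2 3/4
(0,3)2 4/4
(0,4)2 4/4
(0,5)2 5/5
(0,6)2 3/3
(1,0)2 3/5
(1,1)2 5/8
(1,2)2 4/6
(1,4)2 5/6
(1,5)2 7/8
(1,6)2 4/5
(2,0)1 1/5
(2,1)2 5/8
(2,2)1 1/6
(2,4)2 3/6
(2,5)1 1/8
(2,6)2 4/5
(3,0)1 1/3
(3,1)2 2/6
(3,2)2 2/6
(3,3)1 5/7
(3,4)1 4/7
(3,5)2 5/8
(3,6)2 4/5
(4,2)1 2/7
(4,3)1 4/8
(4,4)1 3/8
(4,5)2 5/7
(4,6)2 4/4
(5,0)2 3/3
(5,1)2 4/6
(5,2)2 3/6
(5,3)2 2/7
(5,4)2 4/7
(5,5)2 4/7
(6,0)2 3/3
(6,1)2 4/5
(6,2)1 0/4
(6,4)1 0/4
(6,5)2 2/4
(6,6)1 0/2
Sum over 43 individuals: 2/3 + 0/5 + 3/4 + 4/4 + 4/4 + 5/5 + 3/3 + 3/5 + 5/8 + 4/6 + 5/6 + 7/8 + 4/5 + 1/5 + 5/8 + 1/6 + 3/6 + 1/8 + 4/5 + 1/3 + 2/6 + 2/6 + 5/7 + 4/7 + 5/8 + 4/5 + 2/7 + 4/8 + 3/8 + 5/7 + 4/4 + 3/3 + 4/6 + 3/6 + 2/7 + 4/7 + 4/7 + 3/3 + 4/5 + 0/4 + 0/4 + 2/4 + 0/2 = 173/7; mean = 173/7 ÷ 43 = 173/301 = 0.574750… → 0.575.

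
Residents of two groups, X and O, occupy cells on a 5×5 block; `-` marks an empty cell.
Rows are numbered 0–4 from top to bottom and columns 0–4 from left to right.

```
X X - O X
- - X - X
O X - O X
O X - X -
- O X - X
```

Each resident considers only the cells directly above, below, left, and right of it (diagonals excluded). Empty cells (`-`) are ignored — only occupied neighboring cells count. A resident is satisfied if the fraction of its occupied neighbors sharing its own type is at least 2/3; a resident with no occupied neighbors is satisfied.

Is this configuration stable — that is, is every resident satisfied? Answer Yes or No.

No

(0,0)X 1/1 satisfied
(0,1)X 1/1 satisfied
(0,3)O 0/1 not
(0,4)X 1/2 not
(1,2)X 0/0 satisfied
(1,4)X 2/2 satisfied
(2,0)O 1/2 not
(2,1)X 1/2 not
(2,3)O 0/2 not
(2,4)X 1/2 not
(3,0)O 1/2 not
(3,1)X 1/3 not
(3,3)X 0/1 not
(4,1)O 0/2 not
(4,2)X 0/1 not
(4,4)X 0/0 satisfied
For instance (0,3) has only 0/1 same-type neighbors, below 2/3.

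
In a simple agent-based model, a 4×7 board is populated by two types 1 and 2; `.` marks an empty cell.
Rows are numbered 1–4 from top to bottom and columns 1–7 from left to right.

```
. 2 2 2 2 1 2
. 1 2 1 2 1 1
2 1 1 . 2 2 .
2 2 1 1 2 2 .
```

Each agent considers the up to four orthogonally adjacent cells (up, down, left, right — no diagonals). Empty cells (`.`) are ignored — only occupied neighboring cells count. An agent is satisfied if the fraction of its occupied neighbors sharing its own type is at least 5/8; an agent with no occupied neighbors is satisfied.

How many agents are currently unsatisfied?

Row 1: (1,2)2 1/2 not · (1,3)2 3/3 satisfied · (1,4)2 2/3 satisfied · (1,5)2 2/3 satisfied · (1,6)1 1/3 not · (1,7)2 0/2 not
Row 2: (2,2)1 1/3 not · (2,3)2 1/4 not · (2,4)1 0/3 not · (2,5)2 2/4 not · (2,6)1 2/4 not · (2,7)1 1/2 not
Row 3: (3,1)2 1/2 not · (3,2)1 2/4 not · (3,3)1 2/3 satisfied · (3,5)2 3/3 satisfied · (3,6)2 2/3 satisfied
Row 4: (4,1)2 2/2 satisfied · (4,2)2 1/3 not · (4,3)1 2/3 satisfied · (4,4)1 1/2 not · (4,5)2 2/3 satisfied · (4,6)2 2/2 satisfied
Unsatisfied: (1,2), (1,6), (1,7), (2,2), (2,3), (2,4), (2,5), (2,6), (2,7), (3,1), (3,2), (4,2), (4,4) — 13 in total.

13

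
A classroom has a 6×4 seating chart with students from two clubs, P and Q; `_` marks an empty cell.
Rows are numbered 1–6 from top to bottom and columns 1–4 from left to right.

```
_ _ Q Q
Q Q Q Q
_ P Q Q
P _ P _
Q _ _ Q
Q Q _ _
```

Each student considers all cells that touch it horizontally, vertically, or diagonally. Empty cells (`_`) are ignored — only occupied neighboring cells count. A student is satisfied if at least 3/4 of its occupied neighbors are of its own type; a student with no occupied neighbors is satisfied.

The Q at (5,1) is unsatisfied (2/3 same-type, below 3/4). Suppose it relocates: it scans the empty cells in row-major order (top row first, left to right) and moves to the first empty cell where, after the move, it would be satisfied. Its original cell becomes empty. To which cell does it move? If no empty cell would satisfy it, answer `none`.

Vacating (5,1). Empty cells in order:
  (1,1): 2/2 same-type → satisfied — stop here.

(1,1)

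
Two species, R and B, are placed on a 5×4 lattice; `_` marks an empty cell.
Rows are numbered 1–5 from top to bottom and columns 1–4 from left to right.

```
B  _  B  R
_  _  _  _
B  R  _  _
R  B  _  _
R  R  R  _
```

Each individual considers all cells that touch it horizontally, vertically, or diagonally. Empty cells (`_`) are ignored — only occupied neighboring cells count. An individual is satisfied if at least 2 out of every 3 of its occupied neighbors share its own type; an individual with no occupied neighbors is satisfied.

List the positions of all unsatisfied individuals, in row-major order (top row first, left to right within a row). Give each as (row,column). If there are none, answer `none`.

(1,3), (1,4), (3,1), (3,2), (4,1), (4,2), (5,3)

Row 1: (1,1)B 0/0 ok · (1,3)B 0/1 unhappy · (1,4)R 0/1 unhappy
Row 3: (3,1)B 1/3 unhappy · (3,2)R 1/3 unhappy
Row 4: (4,1)R 3/5 unhappy · (4,2)B 1/6 unhappy
Row 5: (5,1)R 2/3 ok · (5,2)R 3/4 ok · (5,3)R 1/2 unhappy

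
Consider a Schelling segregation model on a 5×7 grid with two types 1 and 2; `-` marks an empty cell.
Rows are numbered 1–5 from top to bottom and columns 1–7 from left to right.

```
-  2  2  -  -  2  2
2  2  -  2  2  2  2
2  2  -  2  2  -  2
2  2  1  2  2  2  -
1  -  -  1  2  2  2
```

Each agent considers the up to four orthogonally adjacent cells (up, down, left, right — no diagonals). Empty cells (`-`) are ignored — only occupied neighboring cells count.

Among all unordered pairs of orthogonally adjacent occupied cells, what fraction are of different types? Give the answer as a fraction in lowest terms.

Scan each occupied cell's neighbors to the right and below so each pair is counted once.
From row 1: 0 unlike of 5 pairs (running 0/5).
From row 2: 0 unlike of 9 pairs (running 0/14).
From row 3: 0 unlike of 6 pairs (running 0/20).
From row 4: 4 unlike of 9 pairs (running 4/29).
From row 5: 1 unlike of 3 pairs (running 5/32).
Total adjacent occupied pairs: 32; unlike-type pairs: 5.
5/32 is already in lowest terms.

5/32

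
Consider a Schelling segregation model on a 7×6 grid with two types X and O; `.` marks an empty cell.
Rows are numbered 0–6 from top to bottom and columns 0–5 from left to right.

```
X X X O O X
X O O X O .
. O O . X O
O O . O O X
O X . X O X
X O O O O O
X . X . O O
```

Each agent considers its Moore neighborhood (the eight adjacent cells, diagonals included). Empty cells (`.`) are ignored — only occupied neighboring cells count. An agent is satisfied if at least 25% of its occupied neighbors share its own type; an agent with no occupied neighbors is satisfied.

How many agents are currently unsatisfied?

5

Row 0: (0,0)X 2/3 ✓ · (0,1)X 3/5 ✓ · (0,2)X 2/5 ✓ · (0,3)O 3/5 ✓ · (0,4)O 2/4 ✓ · (0,5)X 0/2 ✗
Row 1: (1,0)X 2/4 ✓ · (1,1)O 3/7 ✓ · (1,2)O 4/7 ✓ · (1,3)X 2/7 ✓ · (1,4)O 3/6 ✓
Row 2: (2,1)O 5/6 ✓ · (2,2)O 5/6 ✓ · (2,4)X 2/6 ✓ · (2,5)O 2/4 ✓
Row 3: (3,0)O 3/4 ✓ · (3,1)O 4/5 ✓ · (3,3)O 3/5 ✓ · (3,4)O 3/7 ✓ · (3,5)X 2/5 ✓
Row 4: (4,0)O 3/5 ✓ · (4,1)X 1/6 ✗ · (4,3)X 0/6 ✗ · (4,4)O 5/8 ✓ · (4,5)X 1/5 ✗
Row 5: (5,0)X 2/4 ✓ · (5,1)O 2/6 ✓ · (5,2)O 2/5 ✓ · (5,3)O 4/6 ✓ · (5,4)O 5/7 ✓ · (5,5)O 4/5 ✓
Row 6: (6,0)X 1/2 ✓ · (6,2)X 0/3 ✗ · (6,4)O 4/4 ✓ · (6,5)O 3/3 ✓
Unsatisfied: (0,5), (4,1), (4,3), (4,5), (6,2) — 5 in total.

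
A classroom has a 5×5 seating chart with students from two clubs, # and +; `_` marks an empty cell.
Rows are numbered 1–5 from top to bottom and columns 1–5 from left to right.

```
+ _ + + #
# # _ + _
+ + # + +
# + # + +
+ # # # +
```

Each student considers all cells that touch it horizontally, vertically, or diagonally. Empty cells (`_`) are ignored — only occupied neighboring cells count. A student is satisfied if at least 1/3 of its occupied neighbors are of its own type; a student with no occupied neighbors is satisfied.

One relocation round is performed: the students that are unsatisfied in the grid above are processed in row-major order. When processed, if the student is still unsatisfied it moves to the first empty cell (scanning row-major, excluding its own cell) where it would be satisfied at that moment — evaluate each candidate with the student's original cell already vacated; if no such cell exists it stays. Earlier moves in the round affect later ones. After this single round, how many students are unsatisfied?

Initially unsatisfied (in order): (1,1), (1,5), (2,1), (3,2), (3,3), (4,1).
  (1,1) → (1,2).
  (1,5) → (1,1).
  (2,1): now satisfied by earlier moves; stays.
  (3,2) → (1,5).
  (3,3): now satisfied by earlier moves; stays.
  (4,1) → (3,2).
Resulting grid:
# + + + +
# # _ + _
+ # # + +
_ + # + +
+ # # # +
Unsatisfied now: (1,2), (3,1), (4,2).

3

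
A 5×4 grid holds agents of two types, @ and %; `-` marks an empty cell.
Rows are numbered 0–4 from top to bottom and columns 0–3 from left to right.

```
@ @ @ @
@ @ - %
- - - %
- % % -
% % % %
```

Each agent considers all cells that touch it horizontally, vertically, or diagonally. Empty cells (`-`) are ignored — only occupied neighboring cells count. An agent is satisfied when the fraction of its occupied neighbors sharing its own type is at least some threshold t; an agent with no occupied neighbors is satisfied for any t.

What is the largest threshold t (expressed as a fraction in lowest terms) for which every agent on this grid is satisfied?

Row 0: (0,0)@ 3/3 · (0,1)@ 4/4 · (0,2)@ 3/4 · (0,3)@ 1/2
Row 1: (1,0)@ 3/3 · (1,1)@ 4/4 · (1,3)% 1/3
Row 2: (2,3)% 2/2
Row 3: (3,1)% 4/4 · (3,2)% 5/5
Row 4: (4,0)% 2/2 · (4,1)% 4/4 · (4,2)% 4/4 · (4,3)% 2/2
The smallest same-type fraction is 1/3 at (1,3), which reduces to 1/3. Any threshold above that leaves this agent unsatisfied.

1/3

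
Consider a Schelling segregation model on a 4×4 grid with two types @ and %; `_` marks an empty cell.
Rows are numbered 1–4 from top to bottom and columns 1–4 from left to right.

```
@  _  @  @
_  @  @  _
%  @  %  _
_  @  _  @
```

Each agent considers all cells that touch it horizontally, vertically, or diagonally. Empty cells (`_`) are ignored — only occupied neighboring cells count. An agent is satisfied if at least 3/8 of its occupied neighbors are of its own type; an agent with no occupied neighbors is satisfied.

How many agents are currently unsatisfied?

Row 1: (1,1)@ 1/1 satisfied · (1,3)@ 3/3 satisfied · (1,4)@ 2/2 satisfied
Row 2: (2,2)@ 4/6 satisfied · (2,3)@ 4/5 satisfied
Row 3: (3,1)% 0/3 not · (3,2)@ 3/5 satisfied · (3,3)% 0/5 not
Row 4: (4,2)@ 1/3 not · (4,4)@ 0/1 not
Unsatisfied: (3,1), (3,3), (4,2), (4,4) — 4 in total.

4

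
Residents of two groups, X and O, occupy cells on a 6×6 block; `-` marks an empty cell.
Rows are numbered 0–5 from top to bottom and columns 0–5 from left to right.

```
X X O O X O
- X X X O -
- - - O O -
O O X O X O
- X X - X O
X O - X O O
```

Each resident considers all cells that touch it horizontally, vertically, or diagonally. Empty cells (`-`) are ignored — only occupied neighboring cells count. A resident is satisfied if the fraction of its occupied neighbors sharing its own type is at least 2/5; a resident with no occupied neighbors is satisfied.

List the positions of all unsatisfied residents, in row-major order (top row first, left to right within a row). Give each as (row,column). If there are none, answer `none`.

Row 0: (0,0)X 2/2 ok · (0,1)X 3/4 ok · (0,2)O 1/5 unhappy · (0,3)O 2/5 ok · (0,4)X 1/4 unhappy · (0,5)O 1/2 ok
Row 1: (1,1)X 3/4 ok · (1,2)X 3/6 ok · (1,3)X 2/7 unhappy · (1,4)O 4/6 ok
Row 2: (2,3)O 3/7 ok · (2,4)O 4/6 ok
Row 3: (3,0)O 1/2 ok · (3,1)O 1/4 unhappy · (3,2)X 2/5 ok · (3,3)O 2/6 unhappy · (3,4)X 1/6 unhappy · (3,5)O 2/4 ok
Row 4: (4,1)X 3/6 ok · (4,2)X 3/6 ok · (4,4)X 2/7 unhappy · (4,5)O 3/5 ok
Row 5: (5,0)X 1/2 ok · (5,1)O 0/3 unhappy · (5,3)X 2/3 ok · (5,4)O 2/4 ok · (5,5)O 2/3 ok

(0,2), (0,4), (1,3), (3,1), (3,3), (3,4), (4,4), (5,1)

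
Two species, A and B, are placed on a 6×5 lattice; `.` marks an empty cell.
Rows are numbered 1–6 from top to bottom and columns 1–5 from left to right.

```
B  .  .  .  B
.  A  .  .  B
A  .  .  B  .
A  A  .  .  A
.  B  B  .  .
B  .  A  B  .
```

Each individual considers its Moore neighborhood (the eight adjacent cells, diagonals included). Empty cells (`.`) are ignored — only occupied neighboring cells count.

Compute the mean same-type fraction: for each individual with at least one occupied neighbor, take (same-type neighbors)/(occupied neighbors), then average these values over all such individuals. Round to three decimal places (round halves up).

0.540

Row 1: (1,1)B 0/1 · (1,5)B 1/1
Row 2: (2,2)A 1/2 · (2,5)B 2/2
Row 3: (3,1)A 3/3 · (3,4)B 1/2
Row 4: (4,1)A 2/3 · (4,2)A 2/4 · (4,5)A 0/1
Row 5: (5,2)B 2/5 · (5,3)B 2/4
Row 6: (6,1)B 1/1 · (6,3)A 0/3 · (6,4)B 1/2
Sum over 14 individuals: 0/1 + 1/1 + 1/2 + 2/2 + 3/3 + 1/2 + 2/3 + 2/4 + 0/1 + 2/5 + 2/4 + 1/1 + 0/3 + 1/2 = 227/30; mean = 227/30 ÷ 14 = 227/420 = 0.540476… → 0.540.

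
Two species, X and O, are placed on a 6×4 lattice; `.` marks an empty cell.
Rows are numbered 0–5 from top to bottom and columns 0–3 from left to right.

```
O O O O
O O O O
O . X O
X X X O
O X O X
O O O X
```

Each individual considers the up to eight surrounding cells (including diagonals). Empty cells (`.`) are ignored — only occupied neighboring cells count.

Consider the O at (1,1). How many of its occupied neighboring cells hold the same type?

Occupied neighbors of (1,1): (0,0)=O, (0,1)=O, (0,2)=O, (1,0)=O, (1,2)=O, (2,0)=O, (2,2)=X.
Same type (O): 6 of 7.

6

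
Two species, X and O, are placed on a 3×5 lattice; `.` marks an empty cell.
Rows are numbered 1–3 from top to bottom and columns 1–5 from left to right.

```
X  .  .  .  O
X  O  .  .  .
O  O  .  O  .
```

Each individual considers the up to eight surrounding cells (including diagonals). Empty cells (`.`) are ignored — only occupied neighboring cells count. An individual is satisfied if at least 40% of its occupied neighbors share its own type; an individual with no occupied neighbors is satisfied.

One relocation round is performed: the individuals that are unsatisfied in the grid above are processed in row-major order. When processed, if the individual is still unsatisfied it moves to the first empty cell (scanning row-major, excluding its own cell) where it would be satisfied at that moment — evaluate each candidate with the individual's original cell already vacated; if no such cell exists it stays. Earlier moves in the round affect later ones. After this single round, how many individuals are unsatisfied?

Initially unsatisfied (in order): (2,1).
  (2,1) → (1,2).
Resulting grid:
X X . . O
. O . . .
O O . O .
All satisfied now.

0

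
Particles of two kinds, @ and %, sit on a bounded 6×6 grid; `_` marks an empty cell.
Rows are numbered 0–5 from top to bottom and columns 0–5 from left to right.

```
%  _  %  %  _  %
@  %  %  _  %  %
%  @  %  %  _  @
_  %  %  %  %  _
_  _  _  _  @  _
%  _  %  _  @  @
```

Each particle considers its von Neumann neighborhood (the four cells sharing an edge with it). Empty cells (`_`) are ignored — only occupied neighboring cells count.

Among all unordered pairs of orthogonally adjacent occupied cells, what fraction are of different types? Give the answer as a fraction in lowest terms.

Scan each occupied cell's neighbors to the right and below so each pair is counted once.
Row 0: %(0,0)–@(1,0)≠ %(0,2)–%(0,3)= %(0,2)–%(1,2)= %(0,5)–%(1,5)=  → 1/4 unlike.
Row 1: @(1,0)–%(1,1)≠ @(1,0)–%(2,0)≠ %(1,1)–%(1,2)= %(1,1)–@(2,1)≠ %(1,2)–%(2,2)= %(1,4)–%(1,5)= %(1,5)–@(2,5)≠  → 4/7 unlike.
Row 2: %(2,0)–@(2,1)≠ @(2,1)–%(2,2)≠ @(2,1)–%(3,1)≠ %(2,2)–%(2,3)= %(2,2)–%(3,2)= %(2,3)–%(3,3)=  → 3/6 unlike.
Row 3: %(3,1)–%(3,2)= %(3,2)–%(3,3)= %(3,3)–%(3,4)= %(3,4)–@(4,4)≠  → 1/4 unlike.
Row 4: @(4,4)–@(5,4)=  → 0/1 unlike.
Row 5: @(5,4)–@(5,5)=  → 0/1 unlike.
Total adjacent occupied pairs: 23; unlike-type pairs: 9.
9/23 is already in lowest terms.

9/23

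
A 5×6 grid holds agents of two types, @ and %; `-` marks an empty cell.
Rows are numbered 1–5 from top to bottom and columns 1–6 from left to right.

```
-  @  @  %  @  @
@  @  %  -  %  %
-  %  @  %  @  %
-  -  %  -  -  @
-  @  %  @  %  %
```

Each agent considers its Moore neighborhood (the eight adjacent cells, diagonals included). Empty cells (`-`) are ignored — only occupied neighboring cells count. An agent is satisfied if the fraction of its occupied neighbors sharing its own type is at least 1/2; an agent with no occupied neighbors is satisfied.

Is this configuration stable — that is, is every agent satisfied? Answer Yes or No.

No

Row 1: (1,2)@ 3/4 ok · (1,3)@ 2/4 ok · (1,4)% 2/4 ok · (1,5)@ 1/4 unhappy · (1,6)@ 1/3 unhappy
Row 2: (2,1)@ 2/3 ok · (2,2)@ 4/6 ok · (2,3)% 3/7 unhappy · (2,5)% 4/7 ok · (2,6)% 2/5 unhappy
Row 3: (3,2)% 2/5 unhappy · (3,3)@ 1/5 unhappy · (3,4)% 3/5 ok · (3,5)@ 1/5 unhappy · (3,6)% 2/4 ok
Row 4: (4,3)% 3/6 ok · (4,6)@ 1/4 unhappy
Row 5: (5,2)@ 0/2 unhappy · (5,3)% 1/3 unhappy · (5,4)@ 0/3 unhappy · (5,5)% 1/3 unhappy · (5,6)% 1/2 ok
For instance (1,5) has only 1/4 same-type neighbors, below 1/2.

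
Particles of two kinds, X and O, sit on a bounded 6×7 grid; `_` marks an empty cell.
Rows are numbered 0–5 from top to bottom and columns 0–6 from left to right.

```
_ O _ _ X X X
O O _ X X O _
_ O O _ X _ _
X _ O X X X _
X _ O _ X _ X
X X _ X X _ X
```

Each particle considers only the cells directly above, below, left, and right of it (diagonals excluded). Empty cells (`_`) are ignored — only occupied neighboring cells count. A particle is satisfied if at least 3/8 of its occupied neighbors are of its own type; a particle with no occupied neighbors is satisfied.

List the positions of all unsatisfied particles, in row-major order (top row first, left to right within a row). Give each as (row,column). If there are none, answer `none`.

(1,5)

Row 0: (0,1)O 1/1 ✓ · (0,4)X 2/2 ✓ · (0,5)X 2/3 ✓ · (0,6)X 1/1 ✓
Row 1: (1,0)O 1/1 ✓ · (1,1)O 3/3 ✓ · (1,3)X 1/1 ✓ · (1,4)X 3/4 ✓ · (1,5)O 0/2 ✗
Row 2: (2,1)O 2/2 ✓ · (2,2)O 2/2 ✓ · (2,4)X 2/2 ✓
Row 3: (3,0)X 1/1 ✓ · (3,2)O 2/3 ✓ · (3,3)X 1/2 ✓ · (3,4)X 4/4 ✓ · (3,5)X 1/1 ✓
Row 4: (4,0)X 2/2 ✓ · (4,2)O 1/1 ✓ · (4,4)X 2/2 ✓ · (4,6)X 1/1 ✓
Row 5: (5,0)X 2/2 ✓ · (5,1)X 1/1 ✓ · (5,3)X 1/1 ✓ · (5,4)X 2/2 ✓ · (5,6)X 1/1 ✓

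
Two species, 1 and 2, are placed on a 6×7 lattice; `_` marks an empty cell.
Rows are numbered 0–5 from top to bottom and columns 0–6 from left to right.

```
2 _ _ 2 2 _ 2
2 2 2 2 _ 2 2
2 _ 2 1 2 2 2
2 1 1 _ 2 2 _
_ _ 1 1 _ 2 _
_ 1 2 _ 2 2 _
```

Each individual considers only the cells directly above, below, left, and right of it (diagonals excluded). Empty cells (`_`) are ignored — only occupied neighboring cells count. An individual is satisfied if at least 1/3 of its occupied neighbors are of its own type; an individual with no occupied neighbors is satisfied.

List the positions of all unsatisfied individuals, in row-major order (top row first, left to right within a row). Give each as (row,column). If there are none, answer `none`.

(0,0)2 1/1 ok
(0,3)2 2/2 ok
(0,4)2 1/1 ok
(0,6)2 1/1 ok
(1,0)2 3/3 ok
(1,1)2 2/2 ok
(1,2)2 3/3 ok
(1,3)2 2/3 ok
(1,5)2 2/2 ok
(1,6)2 3/3 ok
(2,0)2 2/2 ok
(2,2)2 1/3 ok
(2,3)1 0/3 unhappy
(2,4)2 2/3 ok
(2,5)2 4/4 ok
(2,6)2 2/2 ok
(3,0)2 1/2 ok
(3,1)1 1/2 ok
(3,2)1 2/3 ok
(3,4)2 2/2 ok
(3,5)2 3/3 ok
(4,2)1 2/3 ok
(4,3)1 1/1 ok
(4,5)2 2/2 ok
(5,1)1 0/1 unhappy
(5,2)2 0/2 unhappy
(5,4)2 1/1 ok
(5,5)2 2/2 ok

(2,3), (5,1), (5,2)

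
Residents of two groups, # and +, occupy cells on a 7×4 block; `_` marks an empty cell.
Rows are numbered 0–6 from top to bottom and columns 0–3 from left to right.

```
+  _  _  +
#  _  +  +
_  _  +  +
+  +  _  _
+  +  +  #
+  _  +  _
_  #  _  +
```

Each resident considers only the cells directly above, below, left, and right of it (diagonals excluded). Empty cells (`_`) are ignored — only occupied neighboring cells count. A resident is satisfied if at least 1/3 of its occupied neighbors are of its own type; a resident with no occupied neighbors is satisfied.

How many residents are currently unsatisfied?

3

Row 0: (0,0)+ 0/1 not · (0,3)+ 1/1 satisfied
Row 1: (1,0)# 0/1 not · (1,2)+ 2/2 satisfied · (1,3)+ 3/3 satisfied
Row 2: (2,2)+ 2/2 satisfied · (2,3)+ 2/2 satisfied
Row 3: (3,0)+ 2/2 satisfied · (3,1)+ 2/2 satisfied
Row 4: (4,0)+ 3/3 satisfied · (4,1)+ 3/3 satisfied · (4,2)+ 2/3 satisfied · (4,3)# 0/1 not
Row 5: (5,0)+ 1/1 satisfied · (5,2)+ 1/1 satisfied
Row 6: (6,1)# 0/0 satisfied · (6,3)+ 0/0 satisfied
Unsatisfied: (0,0), (1,0), (4,3) — 3 in total.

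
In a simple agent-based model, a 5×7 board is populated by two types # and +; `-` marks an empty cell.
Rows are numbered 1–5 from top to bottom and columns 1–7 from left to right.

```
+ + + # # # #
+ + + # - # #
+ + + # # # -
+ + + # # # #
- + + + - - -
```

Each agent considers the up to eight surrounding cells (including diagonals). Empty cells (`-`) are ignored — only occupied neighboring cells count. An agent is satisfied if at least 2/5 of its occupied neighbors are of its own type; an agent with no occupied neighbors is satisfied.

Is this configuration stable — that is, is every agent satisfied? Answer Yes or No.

(1,1)+ 3/3 satisfied
(1,2)+ 5/5 satisfied
(1,3)+ 3/5 satisfied
(1,4)# 2/4 satisfied
(1,5)# 4/4 satisfied
(1,6)# 4/4 satisfied
(1,7)# 3/3 satisfied
(2,1)+ 5/5 satisfied
(2,2)+ 8/8 satisfied
(2,3)+ 5/8 satisfied
(2,4)# 4/7 satisfied
(2,6)# 6/6 satisfied
(2,7)# 4/4 satisfied
(3,1)+ 5/5 satisfied
(3,2)+ 8/8 satisfied
(3,3)+ 5/8 satisfied
(3,4)# 4/7 satisfied
(3,5)# 7/7 satisfied
(3,6)# 6/6 satisfied
(4,1)+ 4/4 satisfied
(4,2)+ 7/7 satisfied
(4,3)+ 6/8 satisfied
(4,4)# 3/7 satisfied
(4,5)# 5/6 satisfied
(4,6)# 4/4 satisfied
(4,7)# 2/2 satisfied
(5,2)+ 4/4 satisfied
(5,3)+ 4/5 satisfied
(5,4)+ 2/4 satisfied
All meet the threshold, so the configuration is stable.

Yes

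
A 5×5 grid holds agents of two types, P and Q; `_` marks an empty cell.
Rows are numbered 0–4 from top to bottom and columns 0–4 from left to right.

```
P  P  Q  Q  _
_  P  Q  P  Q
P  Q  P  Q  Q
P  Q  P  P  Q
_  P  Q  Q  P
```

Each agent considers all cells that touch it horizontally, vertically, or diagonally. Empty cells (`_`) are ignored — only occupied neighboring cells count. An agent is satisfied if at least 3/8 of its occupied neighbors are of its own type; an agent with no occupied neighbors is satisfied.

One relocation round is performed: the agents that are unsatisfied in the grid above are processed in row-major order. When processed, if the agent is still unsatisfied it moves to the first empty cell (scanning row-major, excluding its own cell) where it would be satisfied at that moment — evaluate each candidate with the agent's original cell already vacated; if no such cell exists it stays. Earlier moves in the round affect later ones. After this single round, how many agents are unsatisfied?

Initially unsatisfied (in order): (1,3), (2,1), (3,1), (4,4).
  (1,3) → (1,0).
  (2,1) → (0,4).
  (3,1) → (1,3).
  (4,4) → (2,1).
Resulting grid:
P P Q Q Q
P P Q Q Q
P P P Q Q
P _ P P Q
_ P Q Q _
Unsatisfied now: (3,3), (4,2).

2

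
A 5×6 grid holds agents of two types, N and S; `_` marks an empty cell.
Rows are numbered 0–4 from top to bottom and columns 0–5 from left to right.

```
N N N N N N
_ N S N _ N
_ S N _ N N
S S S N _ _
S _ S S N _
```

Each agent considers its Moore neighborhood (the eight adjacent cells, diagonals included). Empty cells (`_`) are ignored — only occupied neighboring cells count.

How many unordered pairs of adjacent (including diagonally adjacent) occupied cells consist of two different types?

14

Scan each occupied cell's neighbors to the right and below (and the two forward diagonals) so each pair is counted once.
Row 0: N(0,0)–N(0,1)= N(0,0)–N(1,1)= N(0,1)–N(0,2)= N(0,1)–N(1,1)= N(0,1)–S(1,2)≠ N(0,2)–N(0,3)= N(0,2)–S(1,2)≠ N(0,2)–N(1,3)= N(0,2)–N(1,1)= N(0,3)–N(0,4)= N(0,3)–N(1,3)= N(0,3)–S(1,2)≠ N(0,4)–N(0,5)= N(0,4)–N(1,5)= N(0,4)–N(1,3)= N(0,5)–N(1,5)=  → 3/16 unlike.
Row 1: N(1,1)–S(1,2)≠ N(1,1)–S(2,1)≠ N(1,1)–N(2,2)= S(1,2)–N(1,3)≠ S(1,2)–N(2,2)≠ S(1,2)–S(2,1)= N(1,3)–N(2,4)= N(1,3)–N(2,2)= N(1,5)–N(2,5)= N(1,5)–N(2,4)=  → 4/10 unlike.
Row 2: S(2,1)–N(2,2)≠ S(2,1)–S(3,1)= S(2,1)–S(3,2)= S(2,1)–S(3,0)= N(2,2)–S(3,2)≠ N(2,2)–N(3,3)= N(2,2)–S(3,1)≠ N(2,4)–N(2,5)= N(2,4)–N(3,3)=  → 3/9 unlike.
Row 3: S(3,0)–S(3,1)= S(3,0)–S(4,0)= S(3,1)–S(3,2)= S(3,1)–S(4,2)= S(3,1)–S(4,0)= S(3,2)–N(3,3)≠ S(3,2)–S(4,2)= S(3,2)–S(4,3)= N(3,3)–S(4,3)≠ N(3,3)–N(4,4)= N(3,3)–S(4,2)≠  → 3/11 unlike.
Row 4: S(4,2)–S(4,3)= S(4,3)–N(4,4)≠  → 1/2 unlike.
Total adjacent occupied pairs: 48; unlike-type pairs: 14.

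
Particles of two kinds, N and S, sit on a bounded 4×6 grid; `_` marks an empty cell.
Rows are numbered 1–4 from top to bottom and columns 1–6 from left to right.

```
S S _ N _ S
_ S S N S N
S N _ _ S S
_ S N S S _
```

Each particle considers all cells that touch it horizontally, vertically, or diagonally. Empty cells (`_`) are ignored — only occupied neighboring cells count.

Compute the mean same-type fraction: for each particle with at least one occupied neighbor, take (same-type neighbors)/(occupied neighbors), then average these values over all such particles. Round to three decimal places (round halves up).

Row 1: (1,1)S 2/2 · (1,2)S 3/3 · (1,4)N 1/3 · (1,6)S 1/2
Row 2: (2,2)S 4/5 · (2,3)S 2/5 · (2,4)N 1/4 · (2,5)S 3/6 · (2,6)N 0/4
Row 3: (3,1)S 2/3 · (3,2)N 1/5 · (3,5)S 4/6 · (3,6)S 3/4
Row 4: (4,2)S 1/3 · (4,3)N 1/3 · (4,4)S 2/3 · (4,5)S 3/3
Sum over 17 particles: 2/2 + 3/3 + 1/3 + 1/2 + 4/5 + 2/5 + 1/4 + 3/6 + 0/4 + 2/3 + 1/5 + 4/6 + 3/4 + 1/3 + 1/3 + 2/3 + 3/3 = 47/5; mean = 47/5 ÷ 17 = 47/85 = 0.552941… → 0.553.

0.553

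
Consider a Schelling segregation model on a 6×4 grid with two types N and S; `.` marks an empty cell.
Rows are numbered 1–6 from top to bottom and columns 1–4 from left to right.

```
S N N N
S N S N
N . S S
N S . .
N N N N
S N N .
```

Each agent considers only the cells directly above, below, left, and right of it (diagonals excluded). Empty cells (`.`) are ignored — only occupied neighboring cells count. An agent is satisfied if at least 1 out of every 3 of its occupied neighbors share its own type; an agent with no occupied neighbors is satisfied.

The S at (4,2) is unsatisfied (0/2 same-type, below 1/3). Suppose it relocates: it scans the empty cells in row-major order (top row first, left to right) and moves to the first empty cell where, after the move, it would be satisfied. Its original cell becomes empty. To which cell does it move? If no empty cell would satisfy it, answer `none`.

(3,2)

Vacating (4,2). Empty cells in order:
  (3,2): 1/3 same-type → satisfied — stop here.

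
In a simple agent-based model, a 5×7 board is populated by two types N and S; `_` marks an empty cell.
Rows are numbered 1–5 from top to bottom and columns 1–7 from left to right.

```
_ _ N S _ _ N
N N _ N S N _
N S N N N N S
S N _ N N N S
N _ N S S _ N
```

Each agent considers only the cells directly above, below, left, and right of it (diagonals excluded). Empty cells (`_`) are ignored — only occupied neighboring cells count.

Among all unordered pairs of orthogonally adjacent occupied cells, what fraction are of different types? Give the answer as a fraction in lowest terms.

9/16

Scan each occupied cell's neighbors to the right and below so each pair is counted once.
From row 1: 2 unlike of 2 pairs (running 2/2).
From row 2: 4 unlike of 8 pairs (running 6/10).
From row 3: 5 unlike of 12 pairs (running 11/22).
From row 4: 6 unlike of 8 pairs (running 17/30).
From row 5: 1 unlike of 2 pairs (running 18/32).
Total adjacent occupied pairs: 32; unlike-type pairs: 18.
18/32 reduces to 9/16.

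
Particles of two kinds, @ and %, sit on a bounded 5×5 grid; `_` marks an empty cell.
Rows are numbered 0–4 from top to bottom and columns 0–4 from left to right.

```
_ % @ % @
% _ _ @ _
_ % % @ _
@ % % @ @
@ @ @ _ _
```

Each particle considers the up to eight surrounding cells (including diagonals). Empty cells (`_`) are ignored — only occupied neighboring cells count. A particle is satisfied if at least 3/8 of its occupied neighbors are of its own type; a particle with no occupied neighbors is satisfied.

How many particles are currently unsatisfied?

Row 0: (0,1)% 1/2 ok · (0,2)@ 1/3 unhappy · (0,3)% 0/3 unhappy · (0,4)@ 1/2 ok
Row 1: (1,0)% 2/2 ok · (1,3)@ 3/5 ok
Row 2: (2,1)% 4/5 ok · (2,2)% 3/6 ok · (2,3)@ 3/5 ok
Row 3: (3,0)@ 2/4 ok · (3,1)% 3/7 ok · (3,2)% 3/7 ok · (3,3)@ 3/5 ok · (3,4)@ 2/2 ok
Row 4: (4,0)@ 2/3 ok · (4,1)@ 3/5 ok · (4,2)@ 2/4 ok
Unsatisfied: (0,2), (0,3) — 2 in total.

2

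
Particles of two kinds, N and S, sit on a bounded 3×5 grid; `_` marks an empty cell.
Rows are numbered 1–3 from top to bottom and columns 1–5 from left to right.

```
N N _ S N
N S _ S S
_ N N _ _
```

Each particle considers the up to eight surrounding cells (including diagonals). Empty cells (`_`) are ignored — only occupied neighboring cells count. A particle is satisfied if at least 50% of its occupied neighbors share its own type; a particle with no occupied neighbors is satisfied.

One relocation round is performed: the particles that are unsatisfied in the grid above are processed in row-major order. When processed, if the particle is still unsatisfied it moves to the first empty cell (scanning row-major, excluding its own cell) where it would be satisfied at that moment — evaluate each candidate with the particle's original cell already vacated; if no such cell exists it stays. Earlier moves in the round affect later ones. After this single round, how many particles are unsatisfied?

0

Initially unsatisfied (in order): (1,5), (2,2), (3,3).
  (1,5) → (2,3).
  (2,2) → (1,3).
  (3,3): now satisfied by earlier moves; stays.
Resulting grid:
N N S S _
N _ N S S
_ N N _ _
All satisfied now.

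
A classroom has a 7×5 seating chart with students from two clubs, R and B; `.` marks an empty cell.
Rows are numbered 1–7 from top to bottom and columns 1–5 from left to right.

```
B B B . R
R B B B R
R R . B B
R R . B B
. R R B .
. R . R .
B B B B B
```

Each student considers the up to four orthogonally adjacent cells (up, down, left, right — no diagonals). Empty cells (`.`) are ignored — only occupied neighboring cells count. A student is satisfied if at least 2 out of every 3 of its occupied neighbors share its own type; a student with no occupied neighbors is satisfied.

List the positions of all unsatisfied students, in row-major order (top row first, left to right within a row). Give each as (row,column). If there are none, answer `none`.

(1,1), (2,1), (2,2), (2,5), (5,3), (5,4), (6,2), (6,4)

Row 1: (1,1)B 1/2 ✗ · (1,2)B 3/3 ✓ · (1,3)B 2/2 ✓ · (1,5)R 1/1 ✓
Row 2: (2,1)R 1/3 ✗ · (2,2)B 2/4 ✗ · (2,3)B 3/3 ✓ · (2,4)B 2/3 ✓ · (2,5)R 1/3 ✗
Row 3: (3,1)R 3/3 ✓ · (3,2)R 2/3 ✓ · (3,4)B 3/3 ✓ · (3,5)B 2/3 ✓
Row 4: (4,1)R 2/2 ✓ · (4,2)R 3/3 ✓ · (4,4)B 3/3 ✓ · (4,5)B 2/2 ✓
Row 5: (5,2)R 3/3 ✓ · (5,3)R 1/2 ✗ · (5,4)B 1/3 ✗
Row 6: (6,2)R 1/2 ✗ · (6,4)R 0/2 ✗
Row 7: (7,1)B 1/1 ✓ · (7,2)B 2/3 ✓ · (7,3)B 2/2 ✓ · (7,4)B 2/3 ✓ · (7,5)B 1/1 ✓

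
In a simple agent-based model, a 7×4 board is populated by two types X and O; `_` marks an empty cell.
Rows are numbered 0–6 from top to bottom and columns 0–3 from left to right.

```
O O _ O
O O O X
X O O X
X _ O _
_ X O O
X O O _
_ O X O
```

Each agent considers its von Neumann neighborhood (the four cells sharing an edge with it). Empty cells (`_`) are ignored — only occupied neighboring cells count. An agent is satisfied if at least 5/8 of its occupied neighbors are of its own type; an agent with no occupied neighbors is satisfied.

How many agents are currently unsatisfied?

Row 0: (0,0)O 2/2 ✓ · (0,1)O 2/2 ✓ · (0,3)O 0/1 ✗
Row 1: (1,0)O 2/3 ✓ · (1,1)O 4/4 ✓ · (1,2)O 2/3 ✓ · (1,3)X 1/3 ✗
Row 2: (2,0)X 1/3 ✗ · (2,1)O 2/3 ✓ · (2,2)O 3/4 ✓ · (2,3)X 1/2 ✗
Row 3: (3,0)X 1/1 ✓ · (3,2)O 2/2 ✓
Row 4: (4,1)X 0/2 ✗ · (4,2)O 3/4 ✓ · (4,3)O 1/1 ✓
Row 5: (5,0)X 0/1 ✗ · (5,1)O 2/4 ✗ · (5,2)O 2/3 ✓
Row 6: (6,1)O 1/2 ✗ · (6,2)X 0/3 ✗ · (6,3)O 0/1 ✗
Unsatisfied: (0,3), (1,3), (2,0), (2,3), (4,1), (5,0), (5,1), (6,1), (6,2), (6,3) — 10 in total.

10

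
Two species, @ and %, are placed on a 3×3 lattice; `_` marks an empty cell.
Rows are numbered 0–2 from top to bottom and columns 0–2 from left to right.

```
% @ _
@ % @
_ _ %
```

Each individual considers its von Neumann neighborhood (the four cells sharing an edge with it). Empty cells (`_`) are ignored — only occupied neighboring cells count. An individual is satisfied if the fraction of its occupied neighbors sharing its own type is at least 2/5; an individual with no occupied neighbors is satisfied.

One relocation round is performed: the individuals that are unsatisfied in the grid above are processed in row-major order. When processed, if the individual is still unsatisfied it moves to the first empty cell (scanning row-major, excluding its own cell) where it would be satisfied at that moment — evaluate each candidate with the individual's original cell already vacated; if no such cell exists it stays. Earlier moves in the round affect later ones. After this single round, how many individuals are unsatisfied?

Initially unsatisfied (in order): (0,0), (0,1), (1,0), (1,1), (1,2), (2,2).
  (0,0) → (2,1).
  (0,1) → (0,0).
  (1,0): now satisfied by earlier moves; stays.
  (1,1) → (2,0).
  (1,2) → (0,1).
  (2,2): now satisfied by earlier moves; stays.
Resulting grid:
@ @ _
@ _ _
% % %
All satisfied now.

0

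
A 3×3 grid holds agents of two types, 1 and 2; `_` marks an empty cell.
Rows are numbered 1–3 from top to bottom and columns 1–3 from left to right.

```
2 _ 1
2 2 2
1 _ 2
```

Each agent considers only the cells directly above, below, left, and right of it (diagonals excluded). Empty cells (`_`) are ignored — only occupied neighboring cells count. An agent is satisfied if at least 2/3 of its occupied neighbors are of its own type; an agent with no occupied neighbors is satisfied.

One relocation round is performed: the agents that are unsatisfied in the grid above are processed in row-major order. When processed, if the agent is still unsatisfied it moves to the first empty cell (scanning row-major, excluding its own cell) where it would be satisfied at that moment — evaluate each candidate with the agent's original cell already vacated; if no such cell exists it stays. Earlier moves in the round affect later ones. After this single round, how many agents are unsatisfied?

2

Initially unsatisfied (in order): (1,3), (3,1).
  (1,3): no empty cell satisfies it; stays.
  (3,1): no empty cell satisfies it; stays.
Resulting grid:
2 _ 1
2 2 2
1 _ 2
Unsatisfied now: (1,3), (3,1).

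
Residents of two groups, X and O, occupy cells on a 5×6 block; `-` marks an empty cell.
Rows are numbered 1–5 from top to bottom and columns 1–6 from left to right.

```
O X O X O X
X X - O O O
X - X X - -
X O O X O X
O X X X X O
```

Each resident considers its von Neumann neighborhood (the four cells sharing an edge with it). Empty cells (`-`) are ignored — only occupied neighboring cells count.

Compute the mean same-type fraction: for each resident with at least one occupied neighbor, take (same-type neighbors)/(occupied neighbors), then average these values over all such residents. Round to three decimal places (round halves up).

0.388

(1,1)O 0/2
(1,2)X 1/3
(1,3)O 0/2
(1,4)X 0/3
(1,5)O 1/3
(1,6)X 0/2
(2,1)X 2/3
(2,2)X 2/2
(2,4)O 1/3
(2,5)O 3/3
(2,6)O 1/2
(3,1)X 2/2
(3,3)X 1/2
(3,4)X 2/3
(4,1)X 1/3
(4,2)O 1/3
(4,3)O 1/4
(4,4)X 2/4
(4,5)O 0/3
(4,6)X 0/2
(5,1)O 0/2
(5,2)X 1/3
(5,3)X 2/3
(5,4)X 3/3
(5,5)X 1/3
(5,6)O 0/2
Sum over 26 residents: 0/2 + 1/3 + 0/2 + 0/3 + 1/3 + 0/2 + 2/3 + 2/2 + 1/3 + 3/3 + 1/2 + 2/2 + 1/2 + 2/3 + 1/3 + 1/3 + 1/4 + 2/4 + 0/3 + 0/2 + 0/2 + 1/3 + 2/3 + 3/3 + 1/3 + 0/2 = 121/12; mean = 121/12 ÷ 26 = 121/312 = 0.387820… → 0.388.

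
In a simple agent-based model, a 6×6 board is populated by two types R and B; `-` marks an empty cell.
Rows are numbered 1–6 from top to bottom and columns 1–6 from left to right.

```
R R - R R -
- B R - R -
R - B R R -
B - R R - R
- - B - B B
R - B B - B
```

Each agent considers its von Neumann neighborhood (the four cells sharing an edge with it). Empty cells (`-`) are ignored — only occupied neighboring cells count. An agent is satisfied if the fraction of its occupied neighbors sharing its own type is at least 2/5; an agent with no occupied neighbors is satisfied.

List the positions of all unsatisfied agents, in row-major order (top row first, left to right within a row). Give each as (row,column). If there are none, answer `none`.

Row 1: (1,1)R 1/1 ok · (1,2)R 1/2 ok · (1,4)R 1/1 ok · (1,5)R 2/2 ok
Row 2: (2,2)B 0/2 unhappy · (2,3)R 0/2 unhappy · (2,5)R 2/2 ok
Row 3: (3,1)R 0/1 unhappy · (3,3)B 0/3 unhappy · (3,4)R 2/3 ok · (3,5)R 2/2 ok
Row 4: (4,1)B 0/1 unhappy · (4,3)R 1/3 unhappy · (4,4)R 2/2 ok · (4,6)R 0/1 unhappy
Row 5: (5,3)B 1/2 ok · (5,5)B 1/1 ok · (5,6)B 2/3 ok
Row 6: (6,1)R 0/0 ok · (6,3)B 2/2 ok · (6,4)B 1/1 ok · (6,6)B 1/1 ok

(2,2), (2,3), (3,1), (3,3), (4,1), (4,3), (4,6)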